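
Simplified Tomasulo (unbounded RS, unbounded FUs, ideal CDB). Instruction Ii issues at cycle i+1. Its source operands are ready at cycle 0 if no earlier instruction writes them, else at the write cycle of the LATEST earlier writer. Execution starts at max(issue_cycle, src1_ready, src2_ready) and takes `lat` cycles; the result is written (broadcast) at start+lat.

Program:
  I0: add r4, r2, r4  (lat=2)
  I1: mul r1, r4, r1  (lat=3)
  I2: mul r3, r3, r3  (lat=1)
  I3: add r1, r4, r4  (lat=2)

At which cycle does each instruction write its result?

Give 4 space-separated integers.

I0 add r4: issue@1 deps=(None,None) exec_start@1 write@3
I1 mul r1: issue@2 deps=(0,None) exec_start@3 write@6
I2 mul r3: issue@3 deps=(None,None) exec_start@3 write@4
I3 add r1: issue@4 deps=(0,0) exec_start@4 write@6

Answer: 3 6 4 6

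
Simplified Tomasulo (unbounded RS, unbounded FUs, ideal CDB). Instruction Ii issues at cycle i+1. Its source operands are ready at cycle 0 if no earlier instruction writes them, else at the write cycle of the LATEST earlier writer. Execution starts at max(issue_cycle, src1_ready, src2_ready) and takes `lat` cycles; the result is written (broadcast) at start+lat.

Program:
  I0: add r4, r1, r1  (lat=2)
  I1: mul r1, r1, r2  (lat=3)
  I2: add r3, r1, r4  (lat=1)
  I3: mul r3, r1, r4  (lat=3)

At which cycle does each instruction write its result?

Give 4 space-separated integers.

Answer: 3 5 6 8

Derivation:
I0 add r4: issue@1 deps=(None,None) exec_start@1 write@3
I1 mul r1: issue@2 deps=(None,None) exec_start@2 write@5
I2 add r3: issue@3 deps=(1,0) exec_start@5 write@6
I3 mul r3: issue@4 deps=(1,0) exec_start@5 write@8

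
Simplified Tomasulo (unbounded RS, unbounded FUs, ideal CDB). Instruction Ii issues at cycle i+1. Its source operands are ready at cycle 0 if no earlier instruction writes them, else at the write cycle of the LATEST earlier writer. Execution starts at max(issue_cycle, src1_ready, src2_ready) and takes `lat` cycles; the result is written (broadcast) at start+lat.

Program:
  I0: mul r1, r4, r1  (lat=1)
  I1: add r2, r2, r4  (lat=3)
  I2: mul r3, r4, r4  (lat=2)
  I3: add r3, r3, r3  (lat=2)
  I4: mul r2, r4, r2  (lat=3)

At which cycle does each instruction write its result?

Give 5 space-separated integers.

I0 mul r1: issue@1 deps=(None,None) exec_start@1 write@2
I1 add r2: issue@2 deps=(None,None) exec_start@2 write@5
I2 mul r3: issue@3 deps=(None,None) exec_start@3 write@5
I3 add r3: issue@4 deps=(2,2) exec_start@5 write@7
I4 mul r2: issue@5 deps=(None,1) exec_start@5 write@8

Answer: 2 5 5 7 8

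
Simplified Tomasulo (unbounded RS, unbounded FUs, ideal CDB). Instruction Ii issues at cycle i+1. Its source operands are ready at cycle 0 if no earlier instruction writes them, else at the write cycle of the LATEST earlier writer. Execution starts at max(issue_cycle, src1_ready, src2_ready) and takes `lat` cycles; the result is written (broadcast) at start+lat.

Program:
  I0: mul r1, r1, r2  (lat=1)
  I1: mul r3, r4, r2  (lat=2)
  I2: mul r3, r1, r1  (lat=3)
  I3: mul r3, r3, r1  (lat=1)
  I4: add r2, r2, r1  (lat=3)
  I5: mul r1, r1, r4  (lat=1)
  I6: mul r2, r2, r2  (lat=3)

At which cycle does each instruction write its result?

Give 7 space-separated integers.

Answer: 2 4 6 7 8 7 11

Derivation:
I0 mul r1: issue@1 deps=(None,None) exec_start@1 write@2
I1 mul r3: issue@2 deps=(None,None) exec_start@2 write@4
I2 mul r3: issue@3 deps=(0,0) exec_start@3 write@6
I3 mul r3: issue@4 deps=(2,0) exec_start@6 write@7
I4 add r2: issue@5 deps=(None,0) exec_start@5 write@8
I5 mul r1: issue@6 deps=(0,None) exec_start@6 write@7
I6 mul r2: issue@7 deps=(4,4) exec_start@8 write@11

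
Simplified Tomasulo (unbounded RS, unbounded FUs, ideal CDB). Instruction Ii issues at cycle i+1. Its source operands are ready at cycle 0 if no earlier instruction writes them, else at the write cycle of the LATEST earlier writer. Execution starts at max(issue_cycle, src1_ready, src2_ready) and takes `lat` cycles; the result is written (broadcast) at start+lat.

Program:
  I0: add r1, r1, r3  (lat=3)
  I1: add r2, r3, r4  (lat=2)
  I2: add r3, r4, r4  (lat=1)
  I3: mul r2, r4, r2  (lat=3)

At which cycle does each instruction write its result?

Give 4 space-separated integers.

Answer: 4 4 4 7

Derivation:
I0 add r1: issue@1 deps=(None,None) exec_start@1 write@4
I1 add r2: issue@2 deps=(None,None) exec_start@2 write@4
I2 add r3: issue@3 deps=(None,None) exec_start@3 write@4
I3 mul r2: issue@4 deps=(None,1) exec_start@4 write@7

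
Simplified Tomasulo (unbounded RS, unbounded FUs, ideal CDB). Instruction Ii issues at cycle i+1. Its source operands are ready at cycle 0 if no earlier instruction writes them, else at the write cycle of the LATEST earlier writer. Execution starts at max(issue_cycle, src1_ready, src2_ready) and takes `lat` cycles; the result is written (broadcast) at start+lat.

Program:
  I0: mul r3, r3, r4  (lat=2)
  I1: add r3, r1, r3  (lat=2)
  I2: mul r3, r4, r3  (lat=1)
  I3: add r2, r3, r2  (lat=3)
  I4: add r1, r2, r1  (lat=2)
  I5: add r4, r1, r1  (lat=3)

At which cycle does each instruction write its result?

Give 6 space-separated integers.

Answer: 3 5 6 9 11 14

Derivation:
I0 mul r3: issue@1 deps=(None,None) exec_start@1 write@3
I1 add r3: issue@2 deps=(None,0) exec_start@3 write@5
I2 mul r3: issue@3 deps=(None,1) exec_start@5 write@6
I3 add r2: issue@4 deps=(2,None) exec_start@6 write@9
I4 add r1: issue@5 deps=(3,None) exec_start@9 write@11
I5 add r4: issue@6 deps=(4,4) exec_start@11 write@14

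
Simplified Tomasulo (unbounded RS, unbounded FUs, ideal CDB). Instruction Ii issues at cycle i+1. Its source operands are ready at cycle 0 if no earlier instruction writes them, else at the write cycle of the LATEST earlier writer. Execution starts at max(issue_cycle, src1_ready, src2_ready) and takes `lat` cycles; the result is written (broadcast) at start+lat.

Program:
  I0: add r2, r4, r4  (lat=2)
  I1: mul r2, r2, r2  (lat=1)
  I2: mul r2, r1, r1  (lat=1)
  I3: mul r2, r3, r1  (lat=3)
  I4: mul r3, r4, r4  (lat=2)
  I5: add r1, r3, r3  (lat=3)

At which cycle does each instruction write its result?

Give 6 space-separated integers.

I0 add r2: issue@1 deps=(None,None) exec_start@1 write@3
I1 mul r2: issue@2 deps=(0,0) exec_start@3 write@4
I2 mul r2: issue@3 deps=(None,None) exec_start@3 write@4
I3 mul r2: issue@4 deps=(None,None) exec_start@4 write@7
I4 mul r3: issue@5 deps=(None,None) exec_start@5 write@7
I5 add r1: issue@6 deps=(4,4) exec_start@7 write@10

Answer: 3 4 4 7 7 10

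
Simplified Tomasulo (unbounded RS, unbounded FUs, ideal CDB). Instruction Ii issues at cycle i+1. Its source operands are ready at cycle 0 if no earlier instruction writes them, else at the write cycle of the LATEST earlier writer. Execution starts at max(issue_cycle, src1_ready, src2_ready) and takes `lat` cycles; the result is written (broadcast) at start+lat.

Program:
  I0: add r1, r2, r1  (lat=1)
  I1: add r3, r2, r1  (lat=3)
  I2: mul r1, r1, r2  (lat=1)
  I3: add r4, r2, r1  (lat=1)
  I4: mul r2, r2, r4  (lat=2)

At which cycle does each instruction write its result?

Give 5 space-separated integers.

Answer: 2 5 4 5 7

Derivation:
I0 add r1: issue@1 deps=(None,None) exec_start@1 write@2
I1 add r3: issue@2 deps=(None,0) exec_start@2 write@5
I2 mul r1: issue@3 deps=(0,None) exec_start@3 write@4
I3 add r4: issue@4 deps=(None,2) exec_start@4 write@5
I4 mul r2: issue@5 deps=(None,3) exec_start@5 write@7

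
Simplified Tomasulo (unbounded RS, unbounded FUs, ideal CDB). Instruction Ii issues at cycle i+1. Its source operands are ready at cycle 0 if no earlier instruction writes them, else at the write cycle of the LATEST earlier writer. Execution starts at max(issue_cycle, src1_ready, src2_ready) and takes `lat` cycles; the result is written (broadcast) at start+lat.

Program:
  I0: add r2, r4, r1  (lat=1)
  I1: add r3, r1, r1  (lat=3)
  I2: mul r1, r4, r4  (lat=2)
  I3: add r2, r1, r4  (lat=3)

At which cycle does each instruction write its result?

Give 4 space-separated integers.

Answer: 2 5 5 8

Derivation:
I0 add r2: issue@1 deps=(None,None) exec_start@1 write@2
I1 add r3: issue@2 deps=(None,None) exec_start@2 write@5
I2 mul r1: issue@3 deps=(None,None) exec_start@3 write@5
I3 add r2: issue@4 deps=(2,None) exec_start@5 write@8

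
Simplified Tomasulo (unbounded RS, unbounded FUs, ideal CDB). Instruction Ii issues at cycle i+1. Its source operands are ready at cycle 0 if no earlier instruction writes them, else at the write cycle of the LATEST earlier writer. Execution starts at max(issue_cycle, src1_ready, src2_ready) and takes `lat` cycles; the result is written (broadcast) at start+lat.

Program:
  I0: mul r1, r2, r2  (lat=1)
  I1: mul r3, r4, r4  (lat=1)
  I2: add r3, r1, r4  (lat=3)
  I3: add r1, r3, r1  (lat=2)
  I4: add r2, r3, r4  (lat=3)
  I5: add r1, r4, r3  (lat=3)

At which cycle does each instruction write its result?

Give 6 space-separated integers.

Answer: 2 3 6 8 9 9

Derivation:
I0 mul r1: issue@1 deps=(None,None) exec_start@1 write@2
I1 mul r3: issue@2 deps=(None,None) exec_start@2 write@3
I2 add r3: issue@3 deps=(0,None) exec_start@3 write@6
I3 add r1: issue@4 deps=(2,0) exec_start@6 write@8
I4 add r2: issue@5 deps=(2,None) exec_start@6 write@9
I5 add r1: issue@6 deps=(None,2) exec_start@6 write@9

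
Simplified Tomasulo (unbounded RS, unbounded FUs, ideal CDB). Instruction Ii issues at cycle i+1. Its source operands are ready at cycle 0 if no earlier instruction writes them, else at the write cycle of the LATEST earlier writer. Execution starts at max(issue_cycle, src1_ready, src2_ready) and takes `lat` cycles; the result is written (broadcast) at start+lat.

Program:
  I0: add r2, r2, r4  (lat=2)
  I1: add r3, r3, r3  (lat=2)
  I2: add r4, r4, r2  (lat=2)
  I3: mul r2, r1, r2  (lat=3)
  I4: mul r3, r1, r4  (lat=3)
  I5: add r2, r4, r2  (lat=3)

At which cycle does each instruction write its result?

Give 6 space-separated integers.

I0 add r2: issue@1 deps=(None,None) exec_start@1 write@3
I1 add r3: issue@2 deps=(None,None) exec_start@2 write@4
I2 add r4: issue@3 deps=(None,0) exec_start@3 write@5
I3 mul r2: issue@4 deps=(None,0) exec_start@4 write@7
I4 mul r3: issue@5 deps=(None,2) exec_start@5 write@8
I5 add r2: issue@6 deps=(2,3) exec_start@7 write@10

Answer: 3 4 5 7 8 10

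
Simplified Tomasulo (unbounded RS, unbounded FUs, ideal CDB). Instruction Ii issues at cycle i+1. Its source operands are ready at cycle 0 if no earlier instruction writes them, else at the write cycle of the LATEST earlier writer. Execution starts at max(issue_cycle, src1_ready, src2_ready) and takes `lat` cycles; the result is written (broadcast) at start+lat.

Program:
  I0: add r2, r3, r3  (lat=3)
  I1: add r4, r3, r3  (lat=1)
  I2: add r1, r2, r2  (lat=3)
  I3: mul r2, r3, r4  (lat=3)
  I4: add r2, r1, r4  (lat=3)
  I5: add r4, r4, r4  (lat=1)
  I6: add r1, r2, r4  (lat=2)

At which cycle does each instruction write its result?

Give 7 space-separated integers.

Answer: 4 3 7 7 10 7 12

Derivation:
I0 add r2: issue@1 deps=(None,None) exec_start@1 write@4
I1 add r4: issue@2 deps=(None,None) exec_start@2 write@3
I2 add r1: issue@3 deps=(0,0) exec_start@4 write@7
I3 mul r2: issue@4 deps=(None,1) exec_start@4 write@7
I4 add r2: issue@5 deps=(2,1) exec_start@7 write@10
I5 add r4: issue@6 deps=(1,1) exec_start@6 write@7
I6 add r1: issue@7 deps=(4,5) exec_start@10 write@12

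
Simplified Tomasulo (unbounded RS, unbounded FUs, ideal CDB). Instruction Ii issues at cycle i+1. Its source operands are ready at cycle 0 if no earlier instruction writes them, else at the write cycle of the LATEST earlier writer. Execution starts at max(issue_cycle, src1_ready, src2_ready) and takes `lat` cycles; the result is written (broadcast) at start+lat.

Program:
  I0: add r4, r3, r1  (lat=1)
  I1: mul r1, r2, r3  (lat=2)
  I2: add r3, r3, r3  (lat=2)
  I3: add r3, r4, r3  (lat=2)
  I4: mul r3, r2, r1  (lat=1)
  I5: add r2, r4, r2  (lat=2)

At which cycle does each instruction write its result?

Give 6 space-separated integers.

I0 add r4: issue@1 deps=(None,None) exec_start@1 write@2
I1 mul r1: issue@2 deps=(None,None) exec_start@2 write@4
I2 add r3: issue@3 deps=(None,None) exec_start@3 write@5
I3 add r3: issue@4 deps=(0,2) exec_start@5 write@7
I4 mul r3: issue@5 deps=(None,1) exec_start@5 write@6
I5 add r2: issue@6 deps=(0,None) exec_start@6 write@8

Answer: 2 4 5 7 6 8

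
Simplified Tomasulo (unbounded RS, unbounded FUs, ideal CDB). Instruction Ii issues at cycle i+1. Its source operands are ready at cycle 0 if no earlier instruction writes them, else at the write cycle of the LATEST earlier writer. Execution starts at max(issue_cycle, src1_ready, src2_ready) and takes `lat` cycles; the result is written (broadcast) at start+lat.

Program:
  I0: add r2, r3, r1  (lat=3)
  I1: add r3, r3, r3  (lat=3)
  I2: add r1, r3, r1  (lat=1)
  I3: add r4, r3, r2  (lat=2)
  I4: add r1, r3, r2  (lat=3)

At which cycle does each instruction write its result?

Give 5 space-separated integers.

Answer: 4 5 6 7 8

Derivation:
I0 add r2: issue@1 deps=(None,None) exec_start@1 write@4
I1 add r3: issue@2 deps=(None,None) exec_start@2 write@5
I2 add r1: issue@3 deps=(1,None) exec_start@5 write@6
I3 add r4: issue@4 deps=(1,0) exec_start@5 write@7
I4 add r1: issue@5 deps=(1,0) exec_start@5 write@8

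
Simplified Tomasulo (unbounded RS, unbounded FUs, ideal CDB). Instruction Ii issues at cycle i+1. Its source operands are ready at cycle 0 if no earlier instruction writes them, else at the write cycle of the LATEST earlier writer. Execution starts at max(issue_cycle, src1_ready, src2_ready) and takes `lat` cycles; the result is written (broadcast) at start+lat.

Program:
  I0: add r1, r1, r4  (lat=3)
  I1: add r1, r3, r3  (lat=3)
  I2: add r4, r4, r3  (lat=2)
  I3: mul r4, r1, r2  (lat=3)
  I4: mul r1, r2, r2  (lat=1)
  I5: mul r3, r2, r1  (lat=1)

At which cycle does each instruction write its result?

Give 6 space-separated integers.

Answer: 4 5 5 8 6 7

Derivation:
I0 add r1: issue@1 deps=(None,None) exec_start@1 write@4
I1 add r1: issue@2 deps=(None,None) exec_start@2 write@5
I2 add r4: issue@3 deps=(None,None) exec_start@3 write@5
I3 mul r4: issue@4 deps=(1,None) exec_start@5 write@8
I4 mul r1: issue@5 deps=(None,None) exec_start@5 write@6
I5 mul r3: issue@6 deps=(None,4) exec_start@6 write@7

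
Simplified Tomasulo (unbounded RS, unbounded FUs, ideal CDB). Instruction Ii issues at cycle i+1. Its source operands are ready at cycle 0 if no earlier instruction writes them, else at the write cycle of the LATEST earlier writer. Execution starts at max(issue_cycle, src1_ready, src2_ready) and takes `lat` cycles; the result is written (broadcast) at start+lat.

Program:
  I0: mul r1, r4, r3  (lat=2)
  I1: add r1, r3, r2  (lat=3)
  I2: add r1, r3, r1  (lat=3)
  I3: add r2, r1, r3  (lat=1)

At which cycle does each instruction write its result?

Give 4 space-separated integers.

Answer: 3 5 8 9

Derivation:
I0 mul r1: issue@1 deps=(None,None) exec_start@1 write@3
I1 add r1: issue@2 deps=(None,None) exec_start@2 write@5
I2 add r1: issue@3 deps=(None,1) exec_start@5 write@8
I3 add r2: issue@4 deps=(2,None) exec_start@8 write@9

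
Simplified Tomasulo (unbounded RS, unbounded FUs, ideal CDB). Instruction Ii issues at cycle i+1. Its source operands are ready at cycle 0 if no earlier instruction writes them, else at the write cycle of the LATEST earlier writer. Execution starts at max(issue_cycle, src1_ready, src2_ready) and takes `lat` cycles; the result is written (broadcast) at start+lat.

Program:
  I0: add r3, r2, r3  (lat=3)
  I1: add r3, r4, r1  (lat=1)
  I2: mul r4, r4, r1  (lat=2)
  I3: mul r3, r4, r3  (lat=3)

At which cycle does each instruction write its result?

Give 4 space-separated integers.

I0 add r3: issue@1 deps=(None,None) exec_start@1 write@4
I1 add r3: issue@2 deps=(None,None) exec_start@2 write@3
I2 mul r4: issue@3 deps=(None,None) exec_start@3 write@5
I3 mul r3: issue@4 deps=(2,1) exec_start@5 write@8

Answer: 4 3 5 8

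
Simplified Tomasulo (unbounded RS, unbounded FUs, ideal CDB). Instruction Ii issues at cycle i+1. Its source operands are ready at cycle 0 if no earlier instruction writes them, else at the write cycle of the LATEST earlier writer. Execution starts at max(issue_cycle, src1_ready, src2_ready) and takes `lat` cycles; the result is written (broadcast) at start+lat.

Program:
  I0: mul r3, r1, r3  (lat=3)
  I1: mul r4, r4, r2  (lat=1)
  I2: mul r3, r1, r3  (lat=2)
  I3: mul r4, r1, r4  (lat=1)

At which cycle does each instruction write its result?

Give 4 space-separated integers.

I0 mul r3: issue@1 deps=(None,None) exec_start@1 write@4
I1 mul r4: issue@2 deps=(None,None) exec_start@2 write@3
I2 mul r3: issue@3 deps=(None,0) exec_start@4 write@6
I3 mul r4: issue@4 deps=(None,1) exec_start@4 write@5

Answer: 4 3 6 5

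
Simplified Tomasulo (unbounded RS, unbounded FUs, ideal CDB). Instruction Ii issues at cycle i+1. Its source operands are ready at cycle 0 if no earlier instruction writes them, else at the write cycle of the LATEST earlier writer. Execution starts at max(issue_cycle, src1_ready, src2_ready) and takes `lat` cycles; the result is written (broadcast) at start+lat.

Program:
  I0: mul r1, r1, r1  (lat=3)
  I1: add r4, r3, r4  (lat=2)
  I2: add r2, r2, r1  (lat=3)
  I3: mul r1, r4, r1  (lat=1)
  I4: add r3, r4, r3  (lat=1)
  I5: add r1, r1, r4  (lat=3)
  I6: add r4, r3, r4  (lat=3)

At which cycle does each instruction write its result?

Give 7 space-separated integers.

Answer: 4 4 7 5 6 9 10

Derivation:
I0 mul r1: issue@1 deps=(None,None) exec_start@1 write@4
I1 add r4: issue@2 deps=(None,None) exec_start@2 write@4
I2 add r2: issue@3 deps=(None,0) exec_start@4 write@7
I3 mul r1: issue@4 deps=(1,0) exec_start@4 write@5
I4 add r3: issue@5 deps=(1,None) exec_start@5 write@6
I5 add r1: issue@6 deps=(3,1) exec_start@6 write@9
I6 add r4: issue@7 deps=(4,1) exec_start@7 write@10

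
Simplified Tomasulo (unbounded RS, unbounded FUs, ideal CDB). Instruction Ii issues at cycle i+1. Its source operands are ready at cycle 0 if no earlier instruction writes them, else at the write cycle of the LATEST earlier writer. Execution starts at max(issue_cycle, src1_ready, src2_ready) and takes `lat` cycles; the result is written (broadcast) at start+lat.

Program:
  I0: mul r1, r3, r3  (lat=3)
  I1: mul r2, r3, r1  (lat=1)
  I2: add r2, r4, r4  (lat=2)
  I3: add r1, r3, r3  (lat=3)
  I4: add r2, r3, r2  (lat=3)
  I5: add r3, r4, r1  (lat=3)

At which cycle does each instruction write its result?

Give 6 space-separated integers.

I0 mul r1: issue@1 deps=(None,None) exec_start@1 write@4
I1 mul r2: issue@2 deps=(None,0) exec_start@4 write@5
I2 add r2: issue@3 deps=(None,None) exec_start@3 write@5
I3 add r1: issue@4 deps=(None,None) exec_start@4 write@7
I4 add r2: issue@5 deps=(None,2) exec_start@5 write@8
I5 add r3: issue@6 deps=(None,3) exec_start@7 write@10

Answer: 4 5 5 7 8 10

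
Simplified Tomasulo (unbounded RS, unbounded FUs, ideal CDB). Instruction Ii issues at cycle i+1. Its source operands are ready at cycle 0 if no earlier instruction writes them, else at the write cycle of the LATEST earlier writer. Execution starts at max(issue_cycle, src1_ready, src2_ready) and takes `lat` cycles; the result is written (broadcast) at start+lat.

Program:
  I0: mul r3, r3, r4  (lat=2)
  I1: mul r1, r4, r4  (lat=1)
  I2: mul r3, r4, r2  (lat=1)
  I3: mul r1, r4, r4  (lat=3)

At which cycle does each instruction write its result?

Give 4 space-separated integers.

I0 mul r3: issue@1 deps=(None,None) exec_start@1 write@3
I1 mul r1: issue@2 deps=(None,None) exec_start@2 write@3
I2 mul r3: issue@3 deps=(None,None) exec_start@3 write@4
I3 mul r1: issue@4 deps=(None,None) exec_start@4 write@7

Answer: 3 3 4 7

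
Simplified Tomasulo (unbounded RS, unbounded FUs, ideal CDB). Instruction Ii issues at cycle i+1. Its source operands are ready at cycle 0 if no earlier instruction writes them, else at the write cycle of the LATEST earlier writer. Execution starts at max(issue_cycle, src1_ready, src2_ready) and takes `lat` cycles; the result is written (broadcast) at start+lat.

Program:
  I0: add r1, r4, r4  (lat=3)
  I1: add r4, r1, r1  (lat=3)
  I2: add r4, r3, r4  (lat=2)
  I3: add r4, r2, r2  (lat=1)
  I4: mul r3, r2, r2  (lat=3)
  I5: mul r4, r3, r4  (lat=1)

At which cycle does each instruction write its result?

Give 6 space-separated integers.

Answer: 4 7 9 5 8 9

Derivation:
I0 add r1: issue@1 deps=(None,None) exec_start@1 write@4
I1 add r4: issue@2 deps=(0,0) exec_start@4 write@7
I2 add r4: issue@3 deps=(None,1) exec_start@7 write@9
I3 add r4: issue@4 deps=(None,None) exec_start@4 write@5
I4 mul r3: issue@5 deps=(None,None) exec_start@5 write@8
I5 mul r4: issue@6 deps=(4,3) exec_start@8 write@9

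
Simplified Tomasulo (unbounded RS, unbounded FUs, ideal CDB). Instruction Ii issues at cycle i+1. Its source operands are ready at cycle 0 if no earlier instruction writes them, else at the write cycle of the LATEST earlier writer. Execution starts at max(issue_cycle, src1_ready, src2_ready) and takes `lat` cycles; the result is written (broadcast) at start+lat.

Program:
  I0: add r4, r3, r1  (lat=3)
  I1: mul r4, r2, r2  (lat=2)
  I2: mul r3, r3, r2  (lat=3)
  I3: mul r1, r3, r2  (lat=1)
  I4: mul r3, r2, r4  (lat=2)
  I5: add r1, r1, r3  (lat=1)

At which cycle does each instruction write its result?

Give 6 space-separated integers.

Answer: 4 4 6 7 7 8

Derivation:
I0 add r4: issue@1 deps=(None,None) exec_start@1 write@4
I1 mul r4: issue@2 deps=(None,None) exec_start@2 write@4
I2 mul r3: issue@3 deps=(None,None) exec_start@3 write@6
I3 mul r1: issue@4 deps=(2,None) exec_start@6 write@7
I4 mul r3: issue@5 deps=(None,1) exec_start@5 write@7
I5 add r1: issue@6 deps=(3,4) exec_start@7 write@8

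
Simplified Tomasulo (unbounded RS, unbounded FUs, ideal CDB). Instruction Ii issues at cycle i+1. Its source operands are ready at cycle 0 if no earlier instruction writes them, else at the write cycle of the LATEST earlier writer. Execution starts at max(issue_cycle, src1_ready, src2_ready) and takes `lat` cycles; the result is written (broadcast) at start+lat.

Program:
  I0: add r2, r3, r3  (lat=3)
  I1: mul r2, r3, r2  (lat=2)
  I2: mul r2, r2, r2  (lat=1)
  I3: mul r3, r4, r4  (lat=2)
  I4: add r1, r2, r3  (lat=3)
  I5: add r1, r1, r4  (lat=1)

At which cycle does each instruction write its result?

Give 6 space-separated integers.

I0 add r2: issue@1 deps=(None,None) exec_start@1 write@4
I1 mul r2: issue@2 deps=(None,0) exec_start@4 write@6
I2 mul r2: issue@3 deps=(1,1) exec_start@6 write@7
I3 mul r3: issue@4 deps=(None,None) exec_start@4 write@6
I4 add r1: issue@5 deps=(2,3) exec_start@7 write@10
I5 add r1: issue@6 deps=(4,None) exec_start@10 write@11

Answer: 4 6 7 6 10 11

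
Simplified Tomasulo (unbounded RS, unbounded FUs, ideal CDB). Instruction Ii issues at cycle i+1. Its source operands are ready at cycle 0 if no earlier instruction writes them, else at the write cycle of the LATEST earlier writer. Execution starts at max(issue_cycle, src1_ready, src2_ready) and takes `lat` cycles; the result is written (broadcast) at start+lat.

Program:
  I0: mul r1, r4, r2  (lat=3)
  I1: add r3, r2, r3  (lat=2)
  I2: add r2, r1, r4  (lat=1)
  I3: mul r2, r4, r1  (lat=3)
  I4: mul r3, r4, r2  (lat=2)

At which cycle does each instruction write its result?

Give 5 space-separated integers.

I0 mul r1: issue@1 deps=(None,None) exec_start@1 write@4
I1 add r3: issue@2 deps=(None,None) exec_start@2 write@4
I2 add r2: issue@3 deps=(0,None) exec_start@4 write@5
I3 mul r2: issue@4 deps=(None,0) exec_start@4 write@7
I4 mul r3: issue@5 deps=(None,3) exec_start@7 write@9

Answer: 4 4 5 7 9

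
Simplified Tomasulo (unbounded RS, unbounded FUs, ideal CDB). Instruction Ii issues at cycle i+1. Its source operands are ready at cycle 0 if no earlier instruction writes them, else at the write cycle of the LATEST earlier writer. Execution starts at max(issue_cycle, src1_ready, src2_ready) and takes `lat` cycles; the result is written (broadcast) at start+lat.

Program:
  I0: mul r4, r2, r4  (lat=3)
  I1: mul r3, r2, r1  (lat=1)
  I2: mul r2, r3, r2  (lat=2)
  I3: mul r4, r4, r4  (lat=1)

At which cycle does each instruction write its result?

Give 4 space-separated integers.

I0 mul r4: issue@1 deps=(None,None) exec_start@1 write@4
I1 mul r3: issue@2 deps=(None,None) exec_start@2 write@3
I2 mul r2: issue@3 deps=(1,None) exec_start@3 write@5
I3 mul r4: issue@4 deps=(0,0) exec_start@4 write@5

Answer: 4 3 5 5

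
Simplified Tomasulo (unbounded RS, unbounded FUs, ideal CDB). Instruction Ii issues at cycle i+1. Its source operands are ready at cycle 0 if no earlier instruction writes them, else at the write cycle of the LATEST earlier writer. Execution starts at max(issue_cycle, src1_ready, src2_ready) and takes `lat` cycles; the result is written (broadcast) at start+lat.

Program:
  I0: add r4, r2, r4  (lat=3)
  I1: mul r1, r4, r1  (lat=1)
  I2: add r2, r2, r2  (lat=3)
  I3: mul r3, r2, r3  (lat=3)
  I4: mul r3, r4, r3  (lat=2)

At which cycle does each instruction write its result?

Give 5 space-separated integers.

Answer: 4 5 6 9 11

Derivation:
I0 add r4: issue@1 deps=(None,None) exec_start@1 write@4
I1 mul r1: issue@2 deps=(0,None) exec_start@4 write@5
I2 add r2: issue@3 deps=(None,None) exec_start@3 write@6
I3 mul r3: issue@4 deps=(2,None) exec_start@6 write@9
I4 mul r3: issue@5 deps=(0,3) exec_start@9 write@11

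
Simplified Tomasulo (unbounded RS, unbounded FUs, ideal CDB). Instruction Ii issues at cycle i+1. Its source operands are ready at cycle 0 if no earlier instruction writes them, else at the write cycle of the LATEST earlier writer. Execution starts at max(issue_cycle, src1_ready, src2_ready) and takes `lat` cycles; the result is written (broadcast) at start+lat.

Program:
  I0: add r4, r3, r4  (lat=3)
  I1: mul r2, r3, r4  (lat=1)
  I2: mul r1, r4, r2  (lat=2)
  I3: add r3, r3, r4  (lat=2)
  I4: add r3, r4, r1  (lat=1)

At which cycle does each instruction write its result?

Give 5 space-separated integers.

I0 add r4: issue@1 deps=(None,None) exec_start@1 write@4
I1 mul r2: issue@2 deps=(None,0) exec_start@4 write@5
I2 mul r1: issue@3 deps=(0,1) exec_start@5 write@7
I3 add r3: issue@4 deps=(None,0) exec_start@4 write@6
I4 add r3: issue@5 deps=(0,2) exec_start@7 write@8

Answer: 4 5 7 6 8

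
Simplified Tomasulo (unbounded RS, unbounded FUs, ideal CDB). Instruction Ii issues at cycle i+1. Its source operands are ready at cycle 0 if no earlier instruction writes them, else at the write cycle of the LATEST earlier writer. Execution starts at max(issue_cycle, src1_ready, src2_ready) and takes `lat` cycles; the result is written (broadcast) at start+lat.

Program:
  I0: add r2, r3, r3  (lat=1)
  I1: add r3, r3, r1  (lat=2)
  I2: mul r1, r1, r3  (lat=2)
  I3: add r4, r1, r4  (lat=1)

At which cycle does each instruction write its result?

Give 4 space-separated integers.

I0 add r2: issue@1 deps=(None,None) exec_start@1 write@2
I1 add r3: issue@2 deps=(None,None) exec_start@2 write@4
I2 mul r1: issue@3 deps=(None,1) exec_start@4 write@6
I3 add r4: issue@4 deps=(2,None) exec_start@6 write@7

Answer: 2 4 6 7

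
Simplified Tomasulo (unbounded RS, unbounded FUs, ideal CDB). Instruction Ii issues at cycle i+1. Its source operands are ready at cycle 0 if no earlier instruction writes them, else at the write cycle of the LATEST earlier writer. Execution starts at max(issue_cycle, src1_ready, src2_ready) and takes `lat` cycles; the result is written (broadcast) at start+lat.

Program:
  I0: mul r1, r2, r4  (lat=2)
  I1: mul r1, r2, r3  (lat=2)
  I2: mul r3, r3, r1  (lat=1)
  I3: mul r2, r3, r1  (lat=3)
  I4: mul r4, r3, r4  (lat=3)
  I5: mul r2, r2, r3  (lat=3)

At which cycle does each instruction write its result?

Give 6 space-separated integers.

Answer: 3 4 5 8 8 11

Derivation:
I0 mul r1: issue@1 deps=(None,None) exec_start@1 write@3
I1 mul r1: issue@2 deps=(None,None) exec_start@2 write@4
I2 mul r3: issue@3 deps=(None,1) exec_start@4 write@5
I3 mul r2: issue@4 deps=(2,1) exec_start@5 write@8
I4 mul r4: issue@5 deps=(2,None) exec_start@5 write@8
I5 mul r2: issue@6 deps=(3,2) exec_start@8 write@11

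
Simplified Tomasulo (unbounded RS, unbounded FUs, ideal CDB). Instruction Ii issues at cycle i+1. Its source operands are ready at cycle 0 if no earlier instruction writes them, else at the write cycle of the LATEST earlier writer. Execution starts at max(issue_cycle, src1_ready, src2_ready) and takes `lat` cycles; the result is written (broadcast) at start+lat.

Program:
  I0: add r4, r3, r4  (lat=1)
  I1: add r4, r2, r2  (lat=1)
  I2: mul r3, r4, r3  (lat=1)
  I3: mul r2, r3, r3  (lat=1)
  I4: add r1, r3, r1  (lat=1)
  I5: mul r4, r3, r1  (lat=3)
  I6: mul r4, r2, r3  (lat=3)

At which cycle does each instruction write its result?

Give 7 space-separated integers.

I0 add r4: issue@1 deps=(None,None) exec_start@1 write@2
I1 add r4: issue@2 deps=(None,None) exec_start@2 write@3
I2 mul r3: issue@3 deps=(1,None) exec_start@3 write@4
I3 mul r2: issue@4 deps=(2,2) exec_start@4 write@5
I4 add r1: issue@5 deps=(2,None) exec_start@5 write@6
I5 mul r4: issue@6 deps=(2,4) exec_start@6 write@9
I6 mul r4: issue@7 deps=(3,2) exec_start@7 write@10

Answer: 2 3 4 5 6 9 10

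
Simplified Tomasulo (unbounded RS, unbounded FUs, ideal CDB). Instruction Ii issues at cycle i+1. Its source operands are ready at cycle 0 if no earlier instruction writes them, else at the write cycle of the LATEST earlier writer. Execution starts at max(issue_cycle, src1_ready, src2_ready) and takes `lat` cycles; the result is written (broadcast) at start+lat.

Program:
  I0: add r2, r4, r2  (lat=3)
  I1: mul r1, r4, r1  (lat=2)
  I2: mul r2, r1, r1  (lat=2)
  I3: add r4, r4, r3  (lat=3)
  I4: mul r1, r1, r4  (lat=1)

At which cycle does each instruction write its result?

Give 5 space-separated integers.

I0 add r2: issue@1 deps=(None,None) exec_start@1 write@4
I1 mul r1: issue@2 deps=(None,None) exec_start@2 write@4
I2 mul r2: issue@3 deps=(1,1) exec_start@4 write@6
I3 add r4: issue@4 deps=(None,None) exec_start@4 write@7
I4 mul r1: issue@5 deps=(1,3) exec_start@7 write@8

Answer: 4 4 6 7 8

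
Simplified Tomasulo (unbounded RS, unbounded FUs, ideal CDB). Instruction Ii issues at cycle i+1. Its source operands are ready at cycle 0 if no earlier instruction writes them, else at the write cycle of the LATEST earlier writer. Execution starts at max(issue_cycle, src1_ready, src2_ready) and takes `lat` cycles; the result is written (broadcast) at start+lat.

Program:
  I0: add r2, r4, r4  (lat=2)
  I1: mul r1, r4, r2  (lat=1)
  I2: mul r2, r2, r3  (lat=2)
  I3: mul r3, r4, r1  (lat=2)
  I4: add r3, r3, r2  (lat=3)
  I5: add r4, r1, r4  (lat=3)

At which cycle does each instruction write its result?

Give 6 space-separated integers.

I0 add r2: issue@1 deps=(None,None) exec_start@1 write@3
I1 mul r1: issue@2 deps=(None,0) exec_start@3 write@4
I2 mul r2: issue@3 deps=(0,None) exec_start@3 write@5
I3 mul r3: issue@4 deps=(None,1) exec_start@4 write@6
I4 add r3: issue@5 deps=(3,2) exec_start@6 write@9
I5 add r4: issue@6 deps=(1,None) exec_start@6 write@9

Answer: 3 4 5 6 9 9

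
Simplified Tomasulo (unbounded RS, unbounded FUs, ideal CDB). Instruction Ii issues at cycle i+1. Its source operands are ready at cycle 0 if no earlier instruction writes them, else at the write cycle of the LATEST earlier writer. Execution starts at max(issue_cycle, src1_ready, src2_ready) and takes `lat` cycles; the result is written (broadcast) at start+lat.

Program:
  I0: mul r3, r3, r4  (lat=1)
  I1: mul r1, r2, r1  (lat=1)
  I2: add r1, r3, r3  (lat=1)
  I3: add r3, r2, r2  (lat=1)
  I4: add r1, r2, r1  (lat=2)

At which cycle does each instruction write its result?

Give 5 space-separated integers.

Answer: 2 3 4 5 7

Derivation:
I0 mul r3: issue@1 deps=(None,None) exec_start@1 write@2
I1 mul r1: issue@2 deps=(None,None) exec_start@2 write@3
I2 add r1: issue@3 deps=(0,0) exec_start@3 write@4
I3 add r3: issue@4 deps=(None,None) exec_start@4 write@5
I4 add r1: issue@5 deps=(None,2) exec_start@5 write@7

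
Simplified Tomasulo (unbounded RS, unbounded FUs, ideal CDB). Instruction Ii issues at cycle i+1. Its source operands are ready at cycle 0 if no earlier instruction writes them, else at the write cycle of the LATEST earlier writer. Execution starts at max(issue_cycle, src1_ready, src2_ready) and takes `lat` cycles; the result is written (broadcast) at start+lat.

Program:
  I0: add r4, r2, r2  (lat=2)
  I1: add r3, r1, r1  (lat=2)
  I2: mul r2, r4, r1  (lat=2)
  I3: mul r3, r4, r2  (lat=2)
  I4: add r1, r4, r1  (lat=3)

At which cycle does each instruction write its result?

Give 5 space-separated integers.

Answer: 3 4 5 7 8

Derivation:
I0 add r4: issue@1 deps=(None,None) exec_start@1 write@3
I1 add r3: issue@2 deps=(None,None) exec_start@2 write@4
I2 mul r2: issue@3 deps=(0,None) exec_start@3 write@5
I3 mul r3: issue@4 deps=(0,2) exec_start@5 write@7
I4 add r1: issue@5 deps=(0,None) exec_start@5 write@8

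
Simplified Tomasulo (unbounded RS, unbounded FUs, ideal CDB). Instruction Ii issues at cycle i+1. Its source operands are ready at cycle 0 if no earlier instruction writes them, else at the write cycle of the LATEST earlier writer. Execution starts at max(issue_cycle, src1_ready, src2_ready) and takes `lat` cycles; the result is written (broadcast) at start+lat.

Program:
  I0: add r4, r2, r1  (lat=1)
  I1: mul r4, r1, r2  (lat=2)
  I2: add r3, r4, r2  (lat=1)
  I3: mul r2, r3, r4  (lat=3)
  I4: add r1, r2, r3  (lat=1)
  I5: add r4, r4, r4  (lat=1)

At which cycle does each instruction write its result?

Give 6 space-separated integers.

I0 add r4: issue@1 deps=(None,None) exec_start@1 write@2
I1 mul r4: issue@2 deps=(None,None) exec_start@2 write@4
I2 add r3: issue@3 deps=(1,None) exec_start@4 write@5
I3 mul r2: issue@4 deps=(2,1) exec_start@5 write@8
I4 add r1: issue@5 deps=(3,2) exec_start@8 write@9
I5 add r4: issue@6 deps=(1,1) exec_start@6 write@7

Answer: 2 4 5 8 9 7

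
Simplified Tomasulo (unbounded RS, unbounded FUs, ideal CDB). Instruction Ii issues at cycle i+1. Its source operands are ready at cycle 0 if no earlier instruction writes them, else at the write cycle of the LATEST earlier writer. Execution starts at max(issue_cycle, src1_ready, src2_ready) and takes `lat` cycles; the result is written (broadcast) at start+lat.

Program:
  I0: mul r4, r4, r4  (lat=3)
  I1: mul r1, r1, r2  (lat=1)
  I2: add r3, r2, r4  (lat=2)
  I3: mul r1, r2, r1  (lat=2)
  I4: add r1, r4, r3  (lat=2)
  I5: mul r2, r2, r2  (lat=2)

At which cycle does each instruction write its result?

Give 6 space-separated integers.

Answer: 4 3 6 6 8 8

Derivation:
I0 mul r4: issue@1 deps=(None,None) exec_start@1 write@4
I1 mul r1: issue@2 deps=(None,None) exec_start@2 write@3
I2 add r3: issue@3 deps=(None,0) exec_start@4 write@6
I3 mul r1: issue@4 deps=(None,1) exec_start@4 write@6
I4 add r1: issue@5 deps=(0,2) exec_start@6 write@8
I5 mul r2: issue@6 deps=(None,None) exec_start@6 write@8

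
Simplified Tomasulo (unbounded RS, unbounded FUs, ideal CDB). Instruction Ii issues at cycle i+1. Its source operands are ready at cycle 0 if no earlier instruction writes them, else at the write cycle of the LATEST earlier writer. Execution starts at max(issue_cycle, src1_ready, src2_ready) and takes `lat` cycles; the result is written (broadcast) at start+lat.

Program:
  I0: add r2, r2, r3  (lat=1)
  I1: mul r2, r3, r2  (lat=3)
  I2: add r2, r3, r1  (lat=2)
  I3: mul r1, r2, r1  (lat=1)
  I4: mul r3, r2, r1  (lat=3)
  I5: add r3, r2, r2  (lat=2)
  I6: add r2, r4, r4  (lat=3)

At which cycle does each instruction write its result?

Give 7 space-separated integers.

I0 add r2: issue@1 deps=(None,None) exec_start@1 write@2
I1 mul r2: issue@2 deps=(None,0) exec_start@2 write@5
I2 add r2: issue@3 deps=(None,None) exec_start@3 write@5
I3 mul r1: issue@4 deps=(2,None) exec_start@5 write@6
I4 mul r3: issue@5 deps=(2,3) exec_start@6 write@9
I5 add r3: issue@6 deps=(2,2) exec_start@6 write@8
I6 add r2: issue@7 deps=(None,None) exec_start@7 write@10

Answer: 2 5 5 6 9 8 10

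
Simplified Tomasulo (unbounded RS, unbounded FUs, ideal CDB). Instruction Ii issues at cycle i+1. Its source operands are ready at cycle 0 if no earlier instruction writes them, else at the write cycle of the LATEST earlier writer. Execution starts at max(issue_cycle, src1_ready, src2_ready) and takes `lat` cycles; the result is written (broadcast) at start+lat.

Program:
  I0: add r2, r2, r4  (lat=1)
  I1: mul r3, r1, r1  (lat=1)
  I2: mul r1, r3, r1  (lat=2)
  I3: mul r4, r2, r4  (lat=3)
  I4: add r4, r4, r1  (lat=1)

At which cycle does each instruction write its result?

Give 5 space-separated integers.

Answer: 2 3 5 7 8

Derivation:
I0 add r2: issue@1 deps=(None,None) exec_start@1 write@2
I1 mul r3: issue@2 deps=(None,None) exec_start@2 write@3
I2 mul r1: issue@3 deps=(1,None) exec_start@3 write@5
I3 mul r4: issue@4 deps=(0,None) exec_start@4 write@7
I4 add r4: issue@5 deps=(3,2) exec_start@7 write@8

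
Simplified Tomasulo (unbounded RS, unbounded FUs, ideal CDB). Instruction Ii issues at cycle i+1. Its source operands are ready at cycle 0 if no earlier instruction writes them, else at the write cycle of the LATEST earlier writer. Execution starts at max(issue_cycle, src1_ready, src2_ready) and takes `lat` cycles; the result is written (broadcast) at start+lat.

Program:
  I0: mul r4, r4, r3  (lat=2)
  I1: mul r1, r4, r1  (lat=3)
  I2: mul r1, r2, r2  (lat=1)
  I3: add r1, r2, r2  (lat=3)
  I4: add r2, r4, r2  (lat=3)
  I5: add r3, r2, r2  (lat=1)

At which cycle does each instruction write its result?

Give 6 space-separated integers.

Answer: 3 6 4 7 8 9

Derivation:
I0 mul r4: issue@1 deps=(None,None) exec_start@1 write@3
I1 mul r1: issue@2 deps=(0,None) exec_start@3 write@6
I2 mul r1: issue@3 deps=(None,None) exec_start@3 write@4
I3 add r1: issue@4 deps=(None,None) exec_start@4 write@7
I4 add r2: issue@5 deps=(0,None) exec_start@5 write@8
I5 add r3: issue@6 deps=(4,4) exec_start@8 write@9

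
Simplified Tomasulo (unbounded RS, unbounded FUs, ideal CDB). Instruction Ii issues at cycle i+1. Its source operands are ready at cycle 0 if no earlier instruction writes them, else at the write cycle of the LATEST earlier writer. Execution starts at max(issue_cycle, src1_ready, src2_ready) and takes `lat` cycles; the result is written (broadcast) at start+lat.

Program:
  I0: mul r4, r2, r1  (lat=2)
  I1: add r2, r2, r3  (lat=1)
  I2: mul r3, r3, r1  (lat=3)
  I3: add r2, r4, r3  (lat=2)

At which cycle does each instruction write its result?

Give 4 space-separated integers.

I0 mul r4: issue@1 deps=(None,None) exec_start@1 write@3
I1 add r2: issue@2 deps=(None,None) exec_start@2 write@3
I2 mul r3: issue@3 deps=(None,None) exec_start@3 write@6
I3 add r2: issue@4 deps=(0,2) exec_start@6 write@8

Answer: 3 3 6 8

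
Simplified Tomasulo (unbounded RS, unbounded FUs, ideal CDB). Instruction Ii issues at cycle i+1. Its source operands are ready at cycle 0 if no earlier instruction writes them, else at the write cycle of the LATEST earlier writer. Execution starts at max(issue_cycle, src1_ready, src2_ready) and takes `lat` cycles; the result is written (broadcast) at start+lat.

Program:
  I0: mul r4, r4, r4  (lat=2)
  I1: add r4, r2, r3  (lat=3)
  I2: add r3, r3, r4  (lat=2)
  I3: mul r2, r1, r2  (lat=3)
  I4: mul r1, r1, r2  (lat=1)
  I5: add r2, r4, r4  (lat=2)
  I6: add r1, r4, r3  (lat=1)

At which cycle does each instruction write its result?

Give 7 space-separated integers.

Answer: 3 5 7 7 8 8 8

Derivation:
I0 mul r4: issue@1 deps=(None,None) exec_start@1 write@3
I1 add r4: issue@2 deps=(None,None) exec_start@2 write@5
I2 add r3: issue@3 deps=(None,1) exec_start@5 write@7
I3 mul r2: issue@4 deps=(None,None) exec_start@4 write@7
I4 mul r1: issue@5 deps=(None,3) exec_start@7 write@8
I5 add r2: issue@6 deps=(1,1) exec_start@6 write@8
I6 add r1: issue@7 deps=(1,2) exec_start@7 write@8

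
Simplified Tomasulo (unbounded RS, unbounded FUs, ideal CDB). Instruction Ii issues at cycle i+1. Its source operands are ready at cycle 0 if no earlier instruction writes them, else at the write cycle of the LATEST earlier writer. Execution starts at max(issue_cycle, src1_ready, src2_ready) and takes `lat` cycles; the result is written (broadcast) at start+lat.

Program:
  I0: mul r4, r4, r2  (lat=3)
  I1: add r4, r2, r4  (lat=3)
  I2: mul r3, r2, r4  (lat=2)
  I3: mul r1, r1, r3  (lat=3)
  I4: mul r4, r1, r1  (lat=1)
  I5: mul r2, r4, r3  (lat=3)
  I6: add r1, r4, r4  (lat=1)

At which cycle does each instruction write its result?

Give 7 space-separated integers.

I0 mul r4: issue@1 deps=(None,None) exec_start@1 write@4
I1 add r4: issue@2 deps=(None,0) exec_start@4 write@7
I2 mul r3: issue@3 deps=(None,1) exec_start@7 write@9
I3 mul r1: issue@4 deps=(None,2) exec_start@9 write@12
I4 mul r4: issue@5 deps=(3,3) exec_start@12 write@13
I5 mul r2: issue@6 deps=(4,2) exec_start@13 write@16
I6 add r1: issue@7 deps=(4,4) exec_start@13 write@14

Answer: 4 7 9 12 13 16 14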